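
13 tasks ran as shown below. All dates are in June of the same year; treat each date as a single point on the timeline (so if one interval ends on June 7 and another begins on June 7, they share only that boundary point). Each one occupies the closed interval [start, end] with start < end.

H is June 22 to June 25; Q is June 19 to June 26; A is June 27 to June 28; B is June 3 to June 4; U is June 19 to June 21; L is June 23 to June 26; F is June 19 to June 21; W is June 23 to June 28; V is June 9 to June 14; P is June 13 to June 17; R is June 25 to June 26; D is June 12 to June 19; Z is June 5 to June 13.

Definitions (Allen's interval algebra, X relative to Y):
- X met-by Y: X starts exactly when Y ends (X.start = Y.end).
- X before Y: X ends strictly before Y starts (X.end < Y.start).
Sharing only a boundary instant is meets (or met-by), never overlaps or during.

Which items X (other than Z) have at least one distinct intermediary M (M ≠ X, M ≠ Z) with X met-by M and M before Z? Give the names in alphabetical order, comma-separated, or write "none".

none

Target Z = [June 5, June 13].
Intermediaries M with M before Z: B.
Via B — items with X met-by B: none.
Union: none.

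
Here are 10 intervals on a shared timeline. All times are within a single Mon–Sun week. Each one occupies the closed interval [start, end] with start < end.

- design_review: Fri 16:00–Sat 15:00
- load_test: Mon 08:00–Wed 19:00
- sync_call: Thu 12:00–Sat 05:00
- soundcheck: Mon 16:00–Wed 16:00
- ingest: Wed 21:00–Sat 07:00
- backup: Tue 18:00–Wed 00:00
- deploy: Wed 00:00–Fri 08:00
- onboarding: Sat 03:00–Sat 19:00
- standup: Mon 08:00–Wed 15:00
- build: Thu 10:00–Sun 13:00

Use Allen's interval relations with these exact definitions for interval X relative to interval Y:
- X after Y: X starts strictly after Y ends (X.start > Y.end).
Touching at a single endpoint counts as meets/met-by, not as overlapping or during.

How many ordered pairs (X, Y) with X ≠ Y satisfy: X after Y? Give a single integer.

22

Checking all 90 ordered pairs for relation 'after'; matching pairs in alphabetical order:
(build, backup): build after backup ✓
(build, load_test): build after load_test ✓
(build, soundcheck): build after soundcheck ✓
(build, standup): build after standup ✓
(design_review, backup): design_review after backup ✓
(design_review, deploy): design_review after deploy ✓
(design_review, load_test): design_review after load_test ✓
(design_review, soundcheck): design_review after soundcheck ✓
(design_review, standup): design_review after standup ✓
(ingest, backup): ingest after backup ✓
(ingest, load_test): ingest after load_test ✓
(ingest, soundcheck): ingest after soundcheck ✓
(ingest, standup): ingest after standup ✓
(onboarding, backup): onboarding after backup ✓
(onboarding, deploy): onboarding after deploy ✓
(onboarding, load_test): onboarding after load_test ✓
(onboarding, soundcheck): onboarding after soundcheck ✓
(onboarding, standup): onboarding after standup ✓
(sync_call, backup): sync_call after backup ✓
(sync_call, load_test): sync_call after load_test ✓
(sync_call, soundcheck): sync_call after soundcheck ✓
(sync_call, standup): sync_call after standup ✓
Count: 22.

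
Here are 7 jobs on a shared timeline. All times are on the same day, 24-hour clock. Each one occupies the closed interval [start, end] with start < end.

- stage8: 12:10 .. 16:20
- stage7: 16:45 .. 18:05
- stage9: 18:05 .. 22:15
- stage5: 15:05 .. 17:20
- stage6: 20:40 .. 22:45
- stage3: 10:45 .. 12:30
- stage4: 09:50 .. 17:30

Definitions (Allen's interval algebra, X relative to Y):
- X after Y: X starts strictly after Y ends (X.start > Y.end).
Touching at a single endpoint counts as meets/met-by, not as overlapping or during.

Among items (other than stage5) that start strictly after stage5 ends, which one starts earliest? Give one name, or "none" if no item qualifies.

Target stage5 = [15:05, 17:20].
stage3 [10:45, 12:30] → before → excluded.
stage4 [09:50, 17:30] → contains → excluded.
stage6 [20:40, 22:45] → after → candidate.
stage7 [16:45, 18:05] → overlapped-by → excluded.
stage8 [12:10, 16:20] → overlaps → excluded.
stage9 [18:05, 22:15] → after → candidate.
Among candidates, earliest start is 18:05 → stage9.

stage9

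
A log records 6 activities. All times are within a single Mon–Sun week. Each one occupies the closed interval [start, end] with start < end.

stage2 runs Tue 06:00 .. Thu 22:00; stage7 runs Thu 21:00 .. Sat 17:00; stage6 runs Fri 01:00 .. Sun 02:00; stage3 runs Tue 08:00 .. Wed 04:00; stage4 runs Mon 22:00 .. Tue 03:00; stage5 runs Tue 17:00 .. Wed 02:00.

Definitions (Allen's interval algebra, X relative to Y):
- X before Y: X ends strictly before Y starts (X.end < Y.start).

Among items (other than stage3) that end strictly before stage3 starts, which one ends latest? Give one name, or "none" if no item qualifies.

Target stage3 = [Tue 08:00, Wed 04:00].
stage2 [Tue 06:00, Thu 22:00] → contains → excluded.
stage4 [Mon 22:00, Tue 03:00] → before → candidate.
stage5 [Tue 17:00, Wed 02:00] → during → excluded.
stage6 [Fri 01:00, Sun 02:00] → after → excluded.
stage7 [Thu 21:00, Sat 17:00] → after → excluded.
Among candidates, latest end is Tue 03:00 → stage4.

stage4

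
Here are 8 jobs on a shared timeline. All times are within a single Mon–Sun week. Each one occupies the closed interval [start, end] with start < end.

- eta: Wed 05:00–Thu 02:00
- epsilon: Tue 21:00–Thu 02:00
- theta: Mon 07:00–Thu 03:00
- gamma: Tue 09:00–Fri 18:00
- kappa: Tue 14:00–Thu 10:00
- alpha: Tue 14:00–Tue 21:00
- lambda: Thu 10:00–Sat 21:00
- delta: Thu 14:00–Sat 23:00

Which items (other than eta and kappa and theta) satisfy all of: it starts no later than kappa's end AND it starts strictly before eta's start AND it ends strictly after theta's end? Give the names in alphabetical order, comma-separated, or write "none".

Conditions: its start is no later than kappa's end (X.start <= Thu 10:00) AND its start is strictly before eta's start (X.start < Wed 05:00) AND its end is strictly after theta's end (X.end > Thu 03:00).
alpha: start Tue 14:00 <= Thu 10:00? ✓; start Tue 14:00 < Wed 05:00? ✓; end Tue 21:00 > Thu 03:00? ✗ → no.
delta: start Thu 14:00 <= Thu 10:00? ✗; start Thu 14:00 < Wed 05:00? ✗; end Sat 23:00 > Thu 03:00? ✓ → no.
epsilon: start Tue 21:00 <= Thu 10:00? ✓; start Tue 21:00 < Wed 05:00? ✓; end Thu 02:00 > Thu 03:00? ✗ → no.
gamma: start Tue 09:00 <= Thu 10:00? ✓; start Tue 09:00 < Wed 05:00? ✓; end Fri 18:00 > Thu 03:00? ✓ → yes.
lambda: start Thu 10:00 <= Thu 10:00? ✓; start Thu 10:00 < Wed 05:00? ✗; end Sat 21:00 > Thu 03:00? ✓ → no.
Result: gamma.

gamma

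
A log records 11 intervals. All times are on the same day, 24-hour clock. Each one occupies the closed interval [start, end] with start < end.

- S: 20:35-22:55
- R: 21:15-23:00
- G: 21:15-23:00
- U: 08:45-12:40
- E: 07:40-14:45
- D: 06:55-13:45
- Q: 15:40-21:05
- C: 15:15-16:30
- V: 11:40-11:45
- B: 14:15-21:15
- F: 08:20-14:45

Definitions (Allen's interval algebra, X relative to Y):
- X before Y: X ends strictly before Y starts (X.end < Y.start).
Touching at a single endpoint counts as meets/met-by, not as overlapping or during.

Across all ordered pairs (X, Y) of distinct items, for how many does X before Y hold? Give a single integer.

Checking all 110 ordered pairs for relation 'before'; matching pairs in alphabetical order:
(C, G): C before G ✓
(C, R): C before R ✓
(C, S): C before S ✓
(D, B): D before B ✓
(D, C): D before C ✓
(D, G): D before G ✓
(D, Q): D before Q ✓
(D, R): D before R ✓
(D, S): D before S ✓
(E, C): E before C ✓
(E, G): E before G ✓
(E, Q): E before Q ✓
(E, R): E before R ✓
(E, S): E before S ✓
(F, C): F before C ✓
(F, G): F before G ✓
(F, Q): F before Q ✓
(F, R): F before R ✓
(F, S): F before S ✓
(Q, G): Q before G ✓
(Q, R): Q before R ✓
(U, B): U before B ✓
(U, C): U before C ✓
(U, G): U before G ✓
... plus 9 further pairs not listed.
Count: 33.

33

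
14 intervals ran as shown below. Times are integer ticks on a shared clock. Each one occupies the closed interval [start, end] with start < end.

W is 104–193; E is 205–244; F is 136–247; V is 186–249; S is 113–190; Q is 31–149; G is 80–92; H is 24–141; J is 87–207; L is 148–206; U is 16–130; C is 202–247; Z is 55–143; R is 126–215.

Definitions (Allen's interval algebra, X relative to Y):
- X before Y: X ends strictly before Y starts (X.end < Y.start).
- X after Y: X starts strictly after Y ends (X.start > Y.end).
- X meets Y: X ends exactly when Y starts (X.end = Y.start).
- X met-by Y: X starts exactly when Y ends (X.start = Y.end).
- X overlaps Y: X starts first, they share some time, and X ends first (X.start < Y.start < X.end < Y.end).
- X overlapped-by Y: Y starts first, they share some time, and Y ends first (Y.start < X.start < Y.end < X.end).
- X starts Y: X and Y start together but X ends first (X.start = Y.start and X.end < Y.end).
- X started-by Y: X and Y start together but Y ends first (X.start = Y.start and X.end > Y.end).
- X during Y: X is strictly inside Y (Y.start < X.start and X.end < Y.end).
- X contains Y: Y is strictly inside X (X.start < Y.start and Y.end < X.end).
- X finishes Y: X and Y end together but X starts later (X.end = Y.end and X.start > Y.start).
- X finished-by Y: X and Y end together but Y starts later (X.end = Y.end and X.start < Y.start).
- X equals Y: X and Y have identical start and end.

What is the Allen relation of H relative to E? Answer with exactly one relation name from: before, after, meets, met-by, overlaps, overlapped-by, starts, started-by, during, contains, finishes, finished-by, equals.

H = [24, 141]; E = [205, 244].
Compare endpoints: H.start < E.start, H.start < E.end, H.end < E.start, H.end < E.end.
That pattern is 'before'.

before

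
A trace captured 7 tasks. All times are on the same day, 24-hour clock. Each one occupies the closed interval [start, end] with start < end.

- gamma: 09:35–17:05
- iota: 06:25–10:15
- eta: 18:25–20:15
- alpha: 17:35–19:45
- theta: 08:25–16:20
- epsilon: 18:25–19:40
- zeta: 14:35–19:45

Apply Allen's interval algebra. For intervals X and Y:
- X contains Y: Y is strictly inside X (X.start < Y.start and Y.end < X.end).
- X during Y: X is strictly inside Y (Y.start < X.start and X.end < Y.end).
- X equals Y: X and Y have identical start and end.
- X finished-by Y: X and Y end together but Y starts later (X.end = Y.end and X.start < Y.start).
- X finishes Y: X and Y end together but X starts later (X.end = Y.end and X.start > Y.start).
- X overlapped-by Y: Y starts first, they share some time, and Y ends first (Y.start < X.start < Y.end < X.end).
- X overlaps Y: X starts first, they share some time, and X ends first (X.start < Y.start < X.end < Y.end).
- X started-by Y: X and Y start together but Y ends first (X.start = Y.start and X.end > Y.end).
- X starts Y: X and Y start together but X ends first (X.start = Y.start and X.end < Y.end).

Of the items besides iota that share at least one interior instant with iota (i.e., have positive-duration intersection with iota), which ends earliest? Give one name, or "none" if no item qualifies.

theta

Target iota = [06:25, 10:15].
alpha [17:35, 19:45] → after → excluded.
epsilon [18:25, 19:40] → after → excluded.
eta [18:25, 20:15] → after → excluded.
gamma [09:35, 17:05] → overlapped-by → candidate.
theta [08:25, 16:20] → overlapped-by → candidate.
zeta [14:35, 19:45] → after → excluded.
Among candidates, earliest end is 16:20 → theta.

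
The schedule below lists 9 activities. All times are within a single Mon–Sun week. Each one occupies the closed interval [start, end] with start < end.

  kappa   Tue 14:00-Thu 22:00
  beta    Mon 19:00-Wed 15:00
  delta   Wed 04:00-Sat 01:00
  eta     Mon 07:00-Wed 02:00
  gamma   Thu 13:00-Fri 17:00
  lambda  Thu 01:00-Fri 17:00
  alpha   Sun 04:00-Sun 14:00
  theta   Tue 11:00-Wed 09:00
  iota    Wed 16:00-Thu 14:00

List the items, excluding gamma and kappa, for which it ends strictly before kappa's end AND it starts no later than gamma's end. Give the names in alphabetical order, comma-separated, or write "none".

Conditions: its end is strictly before kappa's end (X.end < Thu 22:00) AND its start is no later than gamma's end (X.start <= Fri 17:00).
alpha: end Sun 14:00 < Thu 22:00? ✗; start Sun 04:00 <= Fri 17:00? ✗ → no.
beta: end Wed 15:00 < Thu 22:00? ✓; start Mon 19:00 <= Fri 17:00? ✓ → yes.
delta: end Sat 01:00 < Thu 22:00? ✗; start Wed 04:00 <= Fri 17:00? ✓ → no.
eta: end Wed 02:00 < Thu 22:00? ✓; start Mon 07:00 <= Fri 17:00? ✓ → yes.
iota: end Thu 14:00 < Thu 22:00? ✓; start Wed 16:00 <= Fri 17:00? ✓ → yes.
lambda: end Fri 17:00 < Thu 22:00? ✗; start Thu 01:00 <= Fri 17:00? ✓ → no.
theta: end Wed 09:00 < Thu 22:00? ✓; start Tue 11:00 <= Fri 17:00? ✓ → yes.
Result: beta, eta, iota, theta.

beta, eta, iota, theta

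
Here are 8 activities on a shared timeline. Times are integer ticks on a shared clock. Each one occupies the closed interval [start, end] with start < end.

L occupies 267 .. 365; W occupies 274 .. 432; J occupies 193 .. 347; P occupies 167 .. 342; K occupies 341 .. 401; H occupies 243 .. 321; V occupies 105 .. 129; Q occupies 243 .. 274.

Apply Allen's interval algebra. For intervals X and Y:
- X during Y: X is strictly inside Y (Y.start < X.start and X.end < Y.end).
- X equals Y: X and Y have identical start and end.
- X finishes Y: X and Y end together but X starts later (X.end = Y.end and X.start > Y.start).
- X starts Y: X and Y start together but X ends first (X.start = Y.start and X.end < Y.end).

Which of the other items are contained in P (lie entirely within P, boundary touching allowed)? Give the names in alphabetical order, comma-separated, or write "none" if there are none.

Target P = [167, 342].
H [243, 321] → during → yes.
J [193, 347] → overlapped-by → no.
K [341, 401] → overlapped-by → no.
L [267, 365] → overlapped-by → no.
Q [243, 274] → during → yes.
V [105, 129] → before → no.
W [274, 432] → overlapped-by → no.
Result: H, Q.

H, Q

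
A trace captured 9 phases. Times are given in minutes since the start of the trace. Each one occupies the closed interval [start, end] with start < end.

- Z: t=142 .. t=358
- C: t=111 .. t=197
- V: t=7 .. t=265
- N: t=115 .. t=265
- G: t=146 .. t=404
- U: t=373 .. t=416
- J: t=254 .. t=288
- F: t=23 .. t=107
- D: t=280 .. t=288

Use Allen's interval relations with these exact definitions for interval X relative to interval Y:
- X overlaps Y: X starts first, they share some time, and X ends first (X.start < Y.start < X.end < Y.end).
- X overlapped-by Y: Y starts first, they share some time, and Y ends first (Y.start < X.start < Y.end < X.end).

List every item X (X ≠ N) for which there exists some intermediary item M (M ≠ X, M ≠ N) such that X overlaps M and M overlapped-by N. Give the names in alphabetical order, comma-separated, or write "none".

Target N = [t=115, t=265].
Intermediaries M with M overlapped-by N: G, J, Z.
Via G — items with X overlaps G: C, V, Z.
Via J — items with X overlaps J: V.
Via Z — items with X overlaps Z: C, V.
Union: C, V, Z.

C, V, Z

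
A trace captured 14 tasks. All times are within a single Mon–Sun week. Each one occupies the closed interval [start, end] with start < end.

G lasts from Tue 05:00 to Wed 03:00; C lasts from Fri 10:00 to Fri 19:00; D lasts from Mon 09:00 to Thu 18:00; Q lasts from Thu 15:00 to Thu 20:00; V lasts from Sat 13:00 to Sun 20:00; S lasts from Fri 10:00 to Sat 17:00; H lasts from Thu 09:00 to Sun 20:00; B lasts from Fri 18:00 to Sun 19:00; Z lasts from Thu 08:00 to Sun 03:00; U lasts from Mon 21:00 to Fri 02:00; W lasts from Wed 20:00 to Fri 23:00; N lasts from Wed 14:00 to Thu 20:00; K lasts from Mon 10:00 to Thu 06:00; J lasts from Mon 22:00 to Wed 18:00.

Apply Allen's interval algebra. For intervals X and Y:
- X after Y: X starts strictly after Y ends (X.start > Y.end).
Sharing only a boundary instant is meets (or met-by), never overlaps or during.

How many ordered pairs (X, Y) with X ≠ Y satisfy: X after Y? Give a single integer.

42

Checking all 182 ordered pairs for relation 'after'; matching pairs in alphabetical order:
(B, D): B after D ✓
(B, G): B after G ✓
(B, J): B after J ✓
(B, K): B after K ✓
(B, N): B after N ✓
(B, Q): B after Q ✓
(B, U): B after U ✓
(C, D): C after D ✓
(C, G): C after G ✓
(C, J): C after J ✓
(C, K): C after K ✓
(C, N): C after N ✓
(C, Q): C after Q ✓
(C, U): C after U ✓
(H, G): H after G ✓
(H, J): H after J ✓
(H, K): H after K ✓
(N, G): N after G ✓
(Q, G): Q after G ✓
(Q, J): Q after J ✓
(Q, K): Q after K ✓
(S, D): S after D ✓
(S, G): S after G ✓
(S, J): S after J ✓
... plus 18 further pairs not listed.
Count: 42.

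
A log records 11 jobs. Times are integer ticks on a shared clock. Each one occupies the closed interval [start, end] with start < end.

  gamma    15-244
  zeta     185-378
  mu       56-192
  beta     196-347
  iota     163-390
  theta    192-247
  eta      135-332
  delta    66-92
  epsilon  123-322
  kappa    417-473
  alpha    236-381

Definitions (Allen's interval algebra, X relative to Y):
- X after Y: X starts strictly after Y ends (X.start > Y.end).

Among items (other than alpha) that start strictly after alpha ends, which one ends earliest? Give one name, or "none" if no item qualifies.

Target alpha = [236, 381].
beta [196, 347] → overlaps → excluded.
delta [66, 92] → before → excluded.
epsilon [123, 322] → overlaps → excluded.
eta [135, 332] → overlaps → excluded.
gamma [15, 244] → overlaps → excluded.
iota [163, 390] → contains → excluded.
kappa [417, 473] → after → candidate.
mu [56, 192] → before → excluded.
theta [192, 247] → overlaps → excluded.
zeta [185, 378] → overlaps → excluded.
Among candidates, earliest end is 473 → kappa.

kappa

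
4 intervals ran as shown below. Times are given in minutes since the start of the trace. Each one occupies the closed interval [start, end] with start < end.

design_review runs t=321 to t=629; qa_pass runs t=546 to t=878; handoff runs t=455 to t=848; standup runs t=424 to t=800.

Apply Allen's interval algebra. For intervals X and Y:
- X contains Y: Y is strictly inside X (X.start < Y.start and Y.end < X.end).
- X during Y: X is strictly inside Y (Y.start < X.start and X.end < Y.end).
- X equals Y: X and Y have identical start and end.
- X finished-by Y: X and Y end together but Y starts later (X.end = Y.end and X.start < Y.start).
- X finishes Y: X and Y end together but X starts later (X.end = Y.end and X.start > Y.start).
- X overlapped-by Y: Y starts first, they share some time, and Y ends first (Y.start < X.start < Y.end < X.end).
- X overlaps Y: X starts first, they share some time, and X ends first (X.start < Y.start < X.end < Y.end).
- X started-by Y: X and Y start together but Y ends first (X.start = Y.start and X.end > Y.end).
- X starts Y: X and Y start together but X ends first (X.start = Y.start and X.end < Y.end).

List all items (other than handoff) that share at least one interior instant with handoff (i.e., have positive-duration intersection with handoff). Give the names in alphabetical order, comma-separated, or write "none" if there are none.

design_review, qa_pass, standup

Target handoff = [t=455, t=848].
design_review [t=321, t=629] → overlaps → yes.
qa_pass [t=546, t=878] → overlapped-by → yes.
standup [t=424, t=800] → overlaps → yes.
Result: design_review, qa_pass, standup.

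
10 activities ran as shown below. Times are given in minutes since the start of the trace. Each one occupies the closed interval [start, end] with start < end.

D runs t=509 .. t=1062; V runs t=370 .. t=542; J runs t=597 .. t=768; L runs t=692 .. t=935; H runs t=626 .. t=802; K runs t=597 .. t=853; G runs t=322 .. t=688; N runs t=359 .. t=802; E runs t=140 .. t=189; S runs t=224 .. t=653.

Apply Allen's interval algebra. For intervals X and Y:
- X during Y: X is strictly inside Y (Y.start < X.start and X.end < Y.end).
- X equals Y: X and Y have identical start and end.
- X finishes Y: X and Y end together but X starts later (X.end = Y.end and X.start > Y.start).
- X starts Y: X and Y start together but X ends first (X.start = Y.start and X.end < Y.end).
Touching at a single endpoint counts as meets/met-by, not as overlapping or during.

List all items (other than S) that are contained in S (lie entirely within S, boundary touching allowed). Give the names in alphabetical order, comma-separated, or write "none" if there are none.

V

Target S = [t=224, t=653].
D [t=509, t=1062] → overlapped-by → no.
E [t=140, t=189] → before → no.
G [t=322, t=688] → overlapped-by → no.
H [t=626, t=802] → overlapped-by → no.
J [t=597, t=768] → overlapped-by → no.
K [t=597, t=853] → overlapped-by → no.
L [t=692, t=935] → after → no.
N [t=359, t=802] → overlapped-by → no.
V [t=370, t=542] → during → yes.
Result: V.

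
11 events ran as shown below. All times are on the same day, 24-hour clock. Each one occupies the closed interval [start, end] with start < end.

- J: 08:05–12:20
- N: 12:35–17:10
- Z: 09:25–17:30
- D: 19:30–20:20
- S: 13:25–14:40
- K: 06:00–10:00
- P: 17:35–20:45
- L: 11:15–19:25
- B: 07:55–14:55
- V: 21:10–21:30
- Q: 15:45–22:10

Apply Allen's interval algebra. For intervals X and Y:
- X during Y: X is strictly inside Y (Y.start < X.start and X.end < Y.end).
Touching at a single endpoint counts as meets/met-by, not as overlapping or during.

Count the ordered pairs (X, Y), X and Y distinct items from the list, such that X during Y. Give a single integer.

Checking all 110 ordered pairs for relation 'during'; matching pairs in alphabetical order:
(D, P): D during P ✓
(D, Q): D during Q ✓
(J, B): J during B ✓
(N, L): N during L ✓
(N, Z): N during Z ✓
(P, Q): P during Q ✓
(S, B): S during B ✓
(S, L): S during L ✓
(S, N): S during N ✓
(S, Z): S during Z ✓
(V, Q): V during Q ✓
Count: 11.

11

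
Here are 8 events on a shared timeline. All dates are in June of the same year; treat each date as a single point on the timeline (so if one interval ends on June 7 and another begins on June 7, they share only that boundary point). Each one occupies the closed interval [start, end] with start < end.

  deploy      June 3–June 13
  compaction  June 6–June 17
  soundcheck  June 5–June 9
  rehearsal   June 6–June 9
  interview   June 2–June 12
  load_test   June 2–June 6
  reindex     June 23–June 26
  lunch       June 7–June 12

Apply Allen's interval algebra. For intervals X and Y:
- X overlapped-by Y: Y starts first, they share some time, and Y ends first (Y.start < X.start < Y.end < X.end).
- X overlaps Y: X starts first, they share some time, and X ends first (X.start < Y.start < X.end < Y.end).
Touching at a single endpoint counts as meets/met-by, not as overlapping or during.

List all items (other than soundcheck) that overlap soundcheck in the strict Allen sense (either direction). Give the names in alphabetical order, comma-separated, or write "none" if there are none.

compaction, load_test, lunch

Target soundcheck = [June 5, June 9].
compaction [June 6, June 17] → overlapped-by → yes.
deploy [June 3, June 13] → contains → no.
interview [June 2, June 12] → contains → no.
load_test [June 2, June 6] → overlaps → yes.
lunch [June 7, June 12] → overlapped-by → yes.
rehearsal [June 6, June 9] → finishes → no.
reindex [June 23, June 26] → after → no.
Result: compaction, load_test, lunch.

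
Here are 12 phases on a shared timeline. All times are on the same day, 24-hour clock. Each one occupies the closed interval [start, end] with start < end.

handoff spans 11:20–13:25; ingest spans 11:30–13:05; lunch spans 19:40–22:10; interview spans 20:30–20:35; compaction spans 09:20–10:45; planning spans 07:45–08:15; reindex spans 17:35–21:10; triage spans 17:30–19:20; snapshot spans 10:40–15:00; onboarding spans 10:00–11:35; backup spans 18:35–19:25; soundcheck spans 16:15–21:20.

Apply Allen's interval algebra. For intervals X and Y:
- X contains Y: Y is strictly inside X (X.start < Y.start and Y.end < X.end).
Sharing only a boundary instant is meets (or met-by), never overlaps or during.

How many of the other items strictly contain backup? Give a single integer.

2

Target backup = [18:35, 19:25].
compaction [09:20, 10:45] → before → no.
handoff [11:20, 13:25] → before → no.
ingest [11:30, 13:05] → before → no.
interview [20:30, 20:35] → after → no.
lunch [19:40, 22:10] → after → no.
onboarding [10:00, 11:35] → before → no.
planning [07:45, 08:15] → before → no.
reindex [17:35, 21:10] → contains → counts.
snapshot [10:40, 15:00] → before → no.
soundcheck [16:15, 21:20] → contains → counts.
triage [17:30, 19:20] → overlaps → no.
Total: 2.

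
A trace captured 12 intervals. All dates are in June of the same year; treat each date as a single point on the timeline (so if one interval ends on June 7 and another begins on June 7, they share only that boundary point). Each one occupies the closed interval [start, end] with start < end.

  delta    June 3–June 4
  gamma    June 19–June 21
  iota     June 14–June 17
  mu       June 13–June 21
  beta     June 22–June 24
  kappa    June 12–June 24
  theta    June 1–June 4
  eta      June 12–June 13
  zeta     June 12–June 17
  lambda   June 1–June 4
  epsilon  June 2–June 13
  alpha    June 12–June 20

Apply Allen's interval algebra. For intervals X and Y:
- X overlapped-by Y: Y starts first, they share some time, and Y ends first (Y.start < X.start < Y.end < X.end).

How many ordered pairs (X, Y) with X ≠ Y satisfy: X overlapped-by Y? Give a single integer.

8

Checking all 132 ordered pairs for relation 'overlapped-by'; matching pairs in alphabetical order:
(alpha, epsilon): alpha overlapped-by epsilon ✓
(epsilon, lambda): epsilon overlapped-by lambda ✓
(epsilon, theta): epsilon overlapped-by theta ✓
(gamma, alpha): gamma overlapped-by alpha ✓
(kappa, epsilon): kappa overlapped-by epsilon ✓
(mu, alpha): mu overlapped-by alpha ✓
(mu, zeta): mu overlapped-by zeta ✓
(zeta, epsilon): zeta overlapped-by epsilon ✓
Count: 8.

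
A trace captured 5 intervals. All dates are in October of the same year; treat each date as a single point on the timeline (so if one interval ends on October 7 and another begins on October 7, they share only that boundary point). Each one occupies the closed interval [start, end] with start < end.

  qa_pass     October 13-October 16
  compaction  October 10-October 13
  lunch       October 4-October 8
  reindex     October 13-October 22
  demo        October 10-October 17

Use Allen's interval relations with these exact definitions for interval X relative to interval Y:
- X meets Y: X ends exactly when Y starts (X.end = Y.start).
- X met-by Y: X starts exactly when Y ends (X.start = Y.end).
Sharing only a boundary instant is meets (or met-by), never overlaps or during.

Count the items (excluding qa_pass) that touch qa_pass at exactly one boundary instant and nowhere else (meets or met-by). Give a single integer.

Target qa_pass = [October 13, October 16].
compaction [October 10, October 13] → meets → counts.
demo [October 10, October 17] → contains → no.
lunch [October 4, October 8] → before → no.
reindex [October 13, October 22] → started-by → no.
Total: 1.

1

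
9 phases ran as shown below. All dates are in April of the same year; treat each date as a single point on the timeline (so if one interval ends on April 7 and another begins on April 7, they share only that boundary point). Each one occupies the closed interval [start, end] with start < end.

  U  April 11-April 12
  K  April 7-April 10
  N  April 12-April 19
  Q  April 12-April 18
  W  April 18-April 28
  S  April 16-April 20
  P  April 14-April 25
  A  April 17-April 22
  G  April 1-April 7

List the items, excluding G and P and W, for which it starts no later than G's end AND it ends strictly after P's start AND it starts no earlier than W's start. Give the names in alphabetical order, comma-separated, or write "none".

Conditions: its start is no later than G's end (X.start <= April 7) AND its end is strictly after P's start (X.end > April 14) AND its start is no earlier than W's start (X.start >= April 18).
A: start April 17 <= April 7? ✗; end April 22 > April 14? ✓; start April 17 >= April 18? ✗ → no.
K: start April 7 <= April 7? ✓; end April 10 > April 14? ✗; start April 7 >= April 18? ✗ → no.
N: start April 12 <= April 7? ✗; end April 19 > April 14? ✓; start April 12 >= April 18? ✗ → no.
Q: start April 12 <= April 7? ✗; end April 18 > April 14? ✓; start April 12 >= April 18? ✗ → no.
S: start April 16 <= April 7? ✗; end April 20 > April 14? ✓; start April 16 >= April 18? ✗ → no.
U: start April 11 <= April 7? ✗; end April 12 > April 14? ✗; start April 11 >= April 18? ✗ → no.
Result: none.

none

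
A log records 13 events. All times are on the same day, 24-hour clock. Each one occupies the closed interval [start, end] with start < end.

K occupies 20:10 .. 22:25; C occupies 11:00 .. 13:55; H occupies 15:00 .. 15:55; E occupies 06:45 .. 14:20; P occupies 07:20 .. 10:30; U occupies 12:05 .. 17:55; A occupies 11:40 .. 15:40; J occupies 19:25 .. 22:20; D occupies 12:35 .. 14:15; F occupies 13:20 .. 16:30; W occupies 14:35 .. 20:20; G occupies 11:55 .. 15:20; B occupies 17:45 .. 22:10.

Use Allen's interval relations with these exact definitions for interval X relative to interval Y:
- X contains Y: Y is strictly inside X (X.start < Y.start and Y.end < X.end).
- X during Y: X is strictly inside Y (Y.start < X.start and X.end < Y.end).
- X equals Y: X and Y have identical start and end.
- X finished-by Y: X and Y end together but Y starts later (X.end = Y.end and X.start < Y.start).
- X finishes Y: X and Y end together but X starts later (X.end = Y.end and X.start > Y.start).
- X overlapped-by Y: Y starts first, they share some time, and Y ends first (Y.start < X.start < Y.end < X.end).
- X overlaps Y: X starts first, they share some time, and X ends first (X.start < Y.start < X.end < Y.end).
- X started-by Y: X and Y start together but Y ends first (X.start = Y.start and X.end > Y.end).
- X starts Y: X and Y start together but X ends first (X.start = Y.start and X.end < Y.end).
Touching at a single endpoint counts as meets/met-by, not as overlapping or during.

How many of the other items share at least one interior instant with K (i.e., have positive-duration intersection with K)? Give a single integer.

Target K = [20:10, 22:25].
A [11:40, 15:40] → before → no.
B [17:45, 22:10] → overlaps → counts.
C [11:00, 13:55] → before → no.
D [12:35, 14:15] → before → no.
E [06:45, 14:20] → before → no.
F [13:20, 16:30] → before → no.
G [11:55, 15:20] → before → no.
H [15:00, 15:55] → before → no.
J [19:25, 22:20] → overlaps → counts.
P [07:20, 10:30] → before → no.
U [12:05, 17:55] → before → no.
W [14:35, 20:20] → overlaps → counts.
Total: 3.

3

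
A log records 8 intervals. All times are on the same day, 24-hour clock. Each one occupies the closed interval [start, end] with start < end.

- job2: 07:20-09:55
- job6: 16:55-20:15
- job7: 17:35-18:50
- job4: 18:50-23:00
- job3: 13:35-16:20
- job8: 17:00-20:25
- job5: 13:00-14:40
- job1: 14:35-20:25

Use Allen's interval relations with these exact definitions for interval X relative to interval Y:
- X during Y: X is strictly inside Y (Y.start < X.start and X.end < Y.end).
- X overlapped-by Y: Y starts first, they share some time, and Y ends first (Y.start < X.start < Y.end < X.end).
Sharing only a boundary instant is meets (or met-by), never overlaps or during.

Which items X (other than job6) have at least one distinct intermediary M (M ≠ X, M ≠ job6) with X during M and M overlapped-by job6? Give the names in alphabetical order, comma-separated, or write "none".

Target job6 = [16:55, 20:15].
Intermediaries M with M overlapped-by job6: job4, job8.
Via job4 — items with X during job4: none.
Via job8 — items with X during job8: job7.
Union: job7.

job7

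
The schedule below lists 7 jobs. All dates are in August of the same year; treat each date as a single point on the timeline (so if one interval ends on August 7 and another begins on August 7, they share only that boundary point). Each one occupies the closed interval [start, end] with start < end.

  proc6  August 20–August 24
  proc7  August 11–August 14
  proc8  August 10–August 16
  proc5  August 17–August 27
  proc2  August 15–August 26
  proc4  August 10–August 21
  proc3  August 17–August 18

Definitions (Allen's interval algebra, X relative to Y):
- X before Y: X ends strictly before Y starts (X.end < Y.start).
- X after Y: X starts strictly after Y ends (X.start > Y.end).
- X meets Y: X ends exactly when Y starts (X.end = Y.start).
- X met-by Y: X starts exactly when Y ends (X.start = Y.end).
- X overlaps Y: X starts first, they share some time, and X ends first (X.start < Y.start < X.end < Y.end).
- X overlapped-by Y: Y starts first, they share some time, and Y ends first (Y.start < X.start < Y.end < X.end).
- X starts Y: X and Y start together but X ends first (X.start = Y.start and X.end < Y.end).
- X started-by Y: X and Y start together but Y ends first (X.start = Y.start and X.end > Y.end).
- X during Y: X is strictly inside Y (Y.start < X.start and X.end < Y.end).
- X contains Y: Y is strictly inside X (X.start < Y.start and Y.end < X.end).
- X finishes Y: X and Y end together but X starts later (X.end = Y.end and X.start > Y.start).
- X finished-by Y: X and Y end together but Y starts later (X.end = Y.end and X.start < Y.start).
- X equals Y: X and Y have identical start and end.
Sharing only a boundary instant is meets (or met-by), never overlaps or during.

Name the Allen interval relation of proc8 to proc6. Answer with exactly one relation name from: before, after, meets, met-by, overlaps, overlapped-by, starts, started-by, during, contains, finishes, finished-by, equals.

before

proc8 = [August 10, August 16]; proc6 = [August 20, August 24].
Compare endpoints: proc8.start < proc6.start, proc8.start < proc6.end, proc8.end < proc6.start, proc8.end < proc6.end.
That pattern is 'before'.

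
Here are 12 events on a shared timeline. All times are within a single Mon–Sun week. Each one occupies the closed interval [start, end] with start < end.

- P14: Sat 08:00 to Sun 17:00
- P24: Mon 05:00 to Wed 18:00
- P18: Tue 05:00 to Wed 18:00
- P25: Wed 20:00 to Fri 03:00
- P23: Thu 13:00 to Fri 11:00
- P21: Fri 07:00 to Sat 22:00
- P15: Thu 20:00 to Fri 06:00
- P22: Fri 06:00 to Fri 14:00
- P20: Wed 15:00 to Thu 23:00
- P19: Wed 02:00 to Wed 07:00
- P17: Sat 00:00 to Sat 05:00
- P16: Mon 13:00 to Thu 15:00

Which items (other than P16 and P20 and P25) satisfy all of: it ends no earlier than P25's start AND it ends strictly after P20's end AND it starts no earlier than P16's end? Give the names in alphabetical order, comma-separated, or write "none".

Conditions: its end is no earlier than P25's start (X.end >= Wed 20:00) AND its end is strictly after P20's end (X.end > Thu 23:00) AND its start is no earlier than P16's end (X.start >= Thu 15:00).
P14: end Sun 17:00 >= Wed 20:00? ✓; end Sun 17:00 > Thu 23:00? ✓; start Sat 08:00 >= Thu 15:00? ✓ → yes.
P15: end Fri 06:00 >= Wed 20:00? ✓; end Fri 06:00 > Thu 23:00? ✓; start Thu 20:00 >= Thu 15:00? ✓ → yes.
P17: end Sat 05:00 >= Wed 20:00? ✓; end Sat 05:00 > Thu 23:00? ✓; start Sat 00:00 >= Thu 15:00? ✓ → yes.
P18: end Wed 18:00 >= Wed 20:00? ✗; end Wed 18:00 > Thu 23:00? ✗; start Tue 05:00 >= Thu 15:00? ✗ → no.
P19: end Wed 07:00 >= Wed 20:00? ✗; end Wed 07:00 > Thu 23:00? ✗; start Wed 02:00 >= Thu 15:00? ✗ → no.
P21: end Sat 22:00 >= Wed 20:00? ✓; end Sat 22:00 > Thu 23:00? ✓; start Fri 07:00 >= Thu 15:00? ✓ → yes.
P22: end Fri 14:00 >= Wed 20:00? ✓; end Fri 14:00 > Thu 23:00? ✓; start Fri 06:00 >= Thu 15:00? ✓ → yes.
P23: end Fri 11:00 >= Wed 20:00? ✓; end Fri 11:00 > Thu 23:00? ✓; start Thu 13:00 >= Thu 15:00? ✗ → no.
P24: end Wed 18:00 >= Wed 20:00? ✗; end Wed 18:00 > Thu 23:00? ✗; start Mon 05:00 >= Thu 15:00? ✗ → no.
Result: P14, P15, P17, P21, P22.

P14, P15, P17, P21, P22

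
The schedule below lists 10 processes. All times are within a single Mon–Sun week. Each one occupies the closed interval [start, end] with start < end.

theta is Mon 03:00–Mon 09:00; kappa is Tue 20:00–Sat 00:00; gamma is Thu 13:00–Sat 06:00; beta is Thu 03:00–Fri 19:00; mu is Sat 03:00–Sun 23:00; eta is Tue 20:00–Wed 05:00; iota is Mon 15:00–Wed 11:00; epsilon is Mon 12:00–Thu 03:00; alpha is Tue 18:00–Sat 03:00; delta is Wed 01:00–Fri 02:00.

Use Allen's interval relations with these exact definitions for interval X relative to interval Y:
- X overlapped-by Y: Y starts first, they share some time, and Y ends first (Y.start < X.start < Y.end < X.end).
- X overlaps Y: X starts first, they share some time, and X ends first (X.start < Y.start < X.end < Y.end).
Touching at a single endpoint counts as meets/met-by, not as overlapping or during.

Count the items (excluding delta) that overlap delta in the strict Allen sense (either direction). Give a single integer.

5

Target delta = [Wed 01:00, Fri 02:00].
alpha [Tue 18:00, Sat 03:00] → contains → no.
beta [Thu 03:00, Fri 19:00] → overlapped-by → counts.
epsilon [Mon 12:00, Thu 03:00] → overlaps → counts.
eta [Tue 20:00, Wed 05:00] → overlaps → counts.
gamma [Thu 13:00, Sat 06:00] → overlapped-by → counts.
iota [Mon 15:00, Wed 11:00] → overlaps → counts.
kappa [Tue 20:00, Sat 00:00] → contains → no.
mu [Sat 03:00, Sun 23:00] → after → no.
theta [Mon 03:00, Mon 09:00] → before → no.
Total: 5.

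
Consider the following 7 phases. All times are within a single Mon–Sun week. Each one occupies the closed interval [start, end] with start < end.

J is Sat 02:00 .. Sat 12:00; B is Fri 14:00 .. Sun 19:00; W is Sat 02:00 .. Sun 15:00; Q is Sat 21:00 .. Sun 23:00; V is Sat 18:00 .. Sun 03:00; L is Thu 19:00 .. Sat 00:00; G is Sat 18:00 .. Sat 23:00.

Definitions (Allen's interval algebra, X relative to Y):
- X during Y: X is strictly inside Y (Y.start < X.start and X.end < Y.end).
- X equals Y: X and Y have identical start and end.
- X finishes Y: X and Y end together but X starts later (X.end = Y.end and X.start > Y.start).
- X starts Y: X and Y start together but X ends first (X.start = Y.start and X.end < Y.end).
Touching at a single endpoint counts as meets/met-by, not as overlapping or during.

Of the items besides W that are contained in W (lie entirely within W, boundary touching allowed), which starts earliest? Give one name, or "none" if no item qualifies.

Target W = [Sat 02:00, Sun 15:00].
B [Fri 14:00, Sun 19:00] → contains → excluded.
G [Sat 18:00, Sat 23:00] → during → candidate.
J [Sat 02:00, Sat 12:00] → starts → candidate.
L [Thu 19:00, Sat 00:00] → before → excluded.
Q [Sat 21:00, Sun 23:00] → overlapped-by → excluded.
V [Sat 18:00, Sun 03:00] → during → candidate.
Among candidates, earliest start is Sat 02:00 → J.

J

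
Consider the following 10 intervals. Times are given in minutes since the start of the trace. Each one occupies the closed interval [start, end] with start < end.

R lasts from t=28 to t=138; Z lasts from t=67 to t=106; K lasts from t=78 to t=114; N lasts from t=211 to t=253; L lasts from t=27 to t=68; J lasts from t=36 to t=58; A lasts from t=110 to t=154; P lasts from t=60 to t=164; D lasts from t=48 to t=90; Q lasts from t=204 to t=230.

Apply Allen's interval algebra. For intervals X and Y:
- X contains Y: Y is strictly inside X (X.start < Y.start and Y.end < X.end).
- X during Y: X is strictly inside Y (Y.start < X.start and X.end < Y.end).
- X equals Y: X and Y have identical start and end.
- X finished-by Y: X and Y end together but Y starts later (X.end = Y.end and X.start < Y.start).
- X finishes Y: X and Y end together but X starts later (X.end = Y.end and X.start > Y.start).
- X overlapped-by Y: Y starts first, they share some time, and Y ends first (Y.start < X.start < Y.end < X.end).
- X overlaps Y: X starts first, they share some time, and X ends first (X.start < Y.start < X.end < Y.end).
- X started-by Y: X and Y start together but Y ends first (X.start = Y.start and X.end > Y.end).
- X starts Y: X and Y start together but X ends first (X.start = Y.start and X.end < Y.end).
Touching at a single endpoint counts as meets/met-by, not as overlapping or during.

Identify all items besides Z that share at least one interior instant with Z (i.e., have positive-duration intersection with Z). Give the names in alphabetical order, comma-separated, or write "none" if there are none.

D, K, L, P, R

Target Z = [t=67, t=106].
A [t=110, t=154] → after → no.
D [t=48, t=90] → overlaps → yes.
J [t=36, t=58] → before → no.
K [t=78, t=114] → overlapped-by → yes.
L [t=27, t=68] → overlaps → yes.
N [t=211, t=253] → after → no.
P [t=60, t=164] → contains → yes.
Q [t=204, t=230] → after → no.
R [t=28, t=138] → contains → yes.
Result: D, K, L, P, R.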